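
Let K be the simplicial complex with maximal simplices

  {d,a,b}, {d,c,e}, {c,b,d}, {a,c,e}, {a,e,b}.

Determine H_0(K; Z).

K has 5 vertices, 10 edges, 5 triangles.
rank ∂_0 = 0, rank ∂_1 = 4 ⇒ b_0 = 5 − 0 − 4 = 1; all invariant factors of ∂_1 are 1 so no torsion. So H_0 ≅ Z.

H_0 = Z.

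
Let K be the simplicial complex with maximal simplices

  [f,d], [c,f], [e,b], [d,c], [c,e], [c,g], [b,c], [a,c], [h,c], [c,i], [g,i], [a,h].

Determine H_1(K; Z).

Order the vertices as a < b < c < d < e < f < g < h < i. Listing each simplex with vertices in this order, K has dimension 1 with simplices:

  0-simplices (9): a, b, c, d, e, f, g, h, i
  1-simplices (12): ac, ah, bc, be, cd, ce, cf, cg, ch, ci, df, gi

Hence C_0 ≅ Z^9, C_1 ≅ Z^12.

The boundary map ∂_1: C_1 → C_0 sends each edge [p,q] (with p < q) to q − p. For instance
  ∂gi = i − g.
This gives a 9×12 integer matrix of rank 8; reducing to Smith normal form yields diagonal entries (1,1,1,1,1,1,1,1).

From H_k ≅ ker(∂_k) / im(∂_{k+1}) we obtain:

  H_1: rank ker ∂_1 − rank ∂_2 = (12 − 8) − 0 = 4, and there is no ∂_2, so H_1 = Z^4.

H_1 = Z^4.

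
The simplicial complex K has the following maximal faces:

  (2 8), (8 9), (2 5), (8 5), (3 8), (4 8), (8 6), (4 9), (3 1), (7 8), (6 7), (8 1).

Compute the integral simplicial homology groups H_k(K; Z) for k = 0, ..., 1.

H_0 ≅ Z,  H_1 ≅ Z^4.

Order the vertices as 1 < 2 < 3 < 4 < 5 < 6 < 7 < 8 < 9. Listing each simplex with vertices in this order, K has dimension 1 with simplices:

  0-simplices (9): [1], [2], [3], [4], [5], [6], [7], [8], [9]
  1-simplices (12): [1,3], [1,8], [2,5], [2,8], [3,8], [4,8], [4,9], [5,8], [6,7], [6,8], [7,8], [8,9]

Hence C_0 ≅ Z^9, C_1 ≅ Z^12.

∂_1: C_1 → C_0 is given by ∂[p,q] = [q] − [p]. For instance
  ∂[6,8] = [8] − [6].
The resulting 9×12 matrix has rank 8, and its Smith normal form has invariant factors (1,1,1,1,1,1,1,1).

Reading off H_k = ker ∂_k / im ∂_{k+1}:

  H_0: rank C_0 − rank ∂_1 = 9 − 8 = 1, and the invariant factors of ∂_1 are all 1, so H_0 ≅ Z.
  H_1: rank ker ∂_1 − rank ∂_2 = (12 − 8) − 0 = 4, and there is no ∂_2, so H_1 ≅ Z^4.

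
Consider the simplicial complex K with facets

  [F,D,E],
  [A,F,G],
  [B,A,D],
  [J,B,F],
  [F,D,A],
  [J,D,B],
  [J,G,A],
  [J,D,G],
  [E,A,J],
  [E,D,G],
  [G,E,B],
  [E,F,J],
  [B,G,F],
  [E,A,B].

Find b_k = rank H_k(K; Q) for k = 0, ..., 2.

b_0 = 1, b_1 = 2, b_2 = 1.

Take the total order A < B < D < E < F < G < J on the vertex set. Then K (dimension 2) consists of the simplices:

  0-simplices (7): A, B, D, E, F, G, J
  1-simplices (21): AB, AD, AE, AF, AG, AJ, BD, BE, BF, BG, BJ, DE, DF, DG, DJ, EF, EG, EJ, FG, FJ, GJ
  2-simplices (14): ABD, ABE, ADF, AEJ, AFG, AGJ, BDJ, BEG, BFG, BFJ, DEF, DEG, DGJ, EFJ

so the chain groups are C_0 ≅ Z^7, C_1 ≅ Z^21, C_2 ≅ Z^14.

∂_1: C_1 → C_0 maps an edge to its endpoints' difference, ∂[p,q] = q − p. For instance
  ∂AB = B − A.
The resulting 7×21 matrix has rank 6, and its Smith normal form has invariant factors (1,1,1,1,1,1).

∂_2: C_2 → C_1 sends each 2-simplex [p,q,r] to [q,r] − [p,r] + [p,q]. For instance
  ∂AGJ = GJ − AJ + AG,
  ∂BFJ = FJ − BJ + BF.
As a 21×14 matrix over Z this has rank 13, with invariant factors (1,1,1,1,1,1,1,1,1,1,1,1,1).

Computing H_k = (kernel of ∂_k) / (image of ∂_{k+1}):

  H_0: rank C_0 − rank ∂_1 = 7 − 6 = 1, and the invariant factors of ∂_1 are all 1, so H_0 ≅ Z.
  H_1: rank ker ∂_1 − rank ∂_2 = (21 − 6) − 13 = 2, and the invariant factors of ∂_2 are all 1, so H_1 ≅ Z^2.
  H_2: rank ker ∂_2 − rank ∂_3 = (14 − 13) − 0 = 1, and there is no ∂_3, so H_2 ≅ Z.

(K is a triangulation of the torus T^2.)

Hence the Betti numbers are b_0 = 1, b_1 = 2, b_2 = 1.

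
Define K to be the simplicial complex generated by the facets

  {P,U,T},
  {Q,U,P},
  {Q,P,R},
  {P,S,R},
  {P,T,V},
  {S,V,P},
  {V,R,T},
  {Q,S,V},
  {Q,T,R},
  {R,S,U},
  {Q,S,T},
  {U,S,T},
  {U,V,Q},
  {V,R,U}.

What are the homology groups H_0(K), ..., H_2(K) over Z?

K has 7 vertices, 21 edges, 14 triangles.
rank ∂_0 = 0, rank ∂_1 = 6 ⇒ b_0 = 7 − 0 − 6 = 1; all invariant factors of ∂_1 are 1 so no torsion. So H_0 = Z.
rank ∂_1 = 6, rank ∂_2 = 13 ⇒ b_1 = 21 − 6 − 13 = 2; all invariant factors of ∂_2 are 1 so no torsion. So H_1 = Z^2.
rank ∂_2 = 13, rank ∂_3 = 0 ⇒ b_2 = 14 − 13 − 0 = 1. So H_2 = Z.

H_0 ≅ Z,  H_1 ≅ Z^2,  H_2 ≅ Z.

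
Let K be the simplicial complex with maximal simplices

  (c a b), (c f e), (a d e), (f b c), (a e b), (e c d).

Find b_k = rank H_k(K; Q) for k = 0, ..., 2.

Order the vertices as a < b < c < d < e < f. Listing each simplex with vertices in this order, K has dimension 2 with simplices:

  0-simplices (6): a, b, c, d, e, f
  1-simplices (12): ab, ac, ad, ae, bc, be, bf, cd, ce, cf, de, ef
  2-simplices (6): abc, abe, ade, bcf, cde, cef

so the chain groups are C_0 ≅ Z^6, C_1 ≅ Z^12, C_2 ≅ Z^6.

∂_1: C_1 → C_0 sends each edge [p,q] (with p < q) to q − p. For instance
  ∂be = e − b.
The resulting 6×12 matrix has rank 5, and its Smith normal form has invariant factors (1,1,1,1,1).

∂_2: C_2 → C_1 acts by ∂[p,q,r] = [q,r] − [p,r] + [p,q]. For instance
  ∂bcf = cf − bf + bc,
  ∂cef = ef − cf + ce.
The 12×6 boundary matrix has rank 6 and Smith normal form diag(1,1,1,1,1,1).

From H_k ≅ ker(∂_k) / im(∂_{k+1}) we obtain:

  H_0: rank C_0 − rank ∂_1 = 6 − 5 = 1, and the invariant factors of ∂_1 are all 1, so H_0 ≅ Z.
  H_1: rank ker ∂_1 − rank ∂_2 = (12 − 5) − 6 = 1, and the invariant factors of ∂_2 are all 1, so H_1 ≅ Z.
  H_2: rank ker ∂_2 − rank ∂_3 = (6 − 6) − 0 = 0, and there is no ∂_3, so H_2 ≅ 0.

As a check, the Euler characteristic is 6 − 12 + 6 = 0, which agrees with 1 − 1 + 0 = 0.

Hence the Betti numbers are b_0 = 1, b_1 = 1, b_2 = 0.

b_0 = 1, b_1 = 1, b_2 = 0.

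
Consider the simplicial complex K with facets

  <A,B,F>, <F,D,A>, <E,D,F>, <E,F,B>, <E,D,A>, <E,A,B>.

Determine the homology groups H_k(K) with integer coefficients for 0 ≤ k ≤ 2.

H_0 = Z,  H_1 = 0,  H_2 = Z.

K has 5 vertices, 9 edges, 6 triangles.
rank ∂_0 = 0, rank ∂_1 = 4 ⇒ b_0 = 5 − 0 − 4 = 1; all invariant factors of ∂_1 are 1 so no torsion. So H_0 ≅ Z.
rank ∂_1 = 4, rank ∂_2 = 5 ⇒ b_1 = 9 − 4 − 5 = 0; all invariant factors of ∂_2 are 1 so no torsion. So H_1 ≅ 0.
rank ∂_2 = 5, rank ∂_3 = 0 ⇒ b_2 = 6 − 5 − 0 = 1. So H_2 ≅ Z.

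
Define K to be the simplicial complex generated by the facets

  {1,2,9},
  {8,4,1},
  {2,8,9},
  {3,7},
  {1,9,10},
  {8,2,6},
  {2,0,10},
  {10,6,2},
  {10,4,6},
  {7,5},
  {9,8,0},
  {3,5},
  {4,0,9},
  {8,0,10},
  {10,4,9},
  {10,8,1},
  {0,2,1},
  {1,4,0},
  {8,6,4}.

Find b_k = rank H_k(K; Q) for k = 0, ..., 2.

b_0 = 2, b_1 = 3, b_2 = 1.

Take the total order 0 < 1 < 2 < 3 < 4 < 5 < 6 < 7 < 8 < 9 < 10 on the vertex set. Then K (dimension 2) consists of the simplices:

  0-simplices (11): [0], [1], [2], [3], [4], [5], [6], [7], [8], [9], [10]
  1-simplices (27): (27 of them)
  2-simplices (16): [0,1,2], [0,1,4], [0,2,10], [0,4,9], [0,8,9], [0,8,10], [1,2,9], [1,4,8], [1,8,10], [1,9,10], [2,6,8], [2,6,10], [2,8,9], [4,6,8], [4,6,10], [4,9,10]

giving chain groups C_0 ≅ Z^11, C_1 ≅ Z^27, C_2 ≅ Z^16.

The boundary map ∂_1: C_1 → C_0 sends each edge [p,q] (with p < q) to q − p. For instance
  ∂[6,10] = [10] − [6].
The 11×27 boundary matrix has rank 9 and Smith normal form diag(1,1,1,1,1,1,1,1,1).

The boundary map ∂_2: C_2 → C_1 maps a triangle to the signed sum of its edges. For instance
  ∂[2,8,9] = [8,9] − [2,9] + [2,8],
  ∂[0,8,9] = [8,9] − [0,9] + [0,8].
The 27×16 boundary matrix has rank 15 and Smith normal form diag(1,1,1,1,1,1,1,1,1,1,1,1,1,1,1).

Reading off H_k = ker ∂_k / im ∂_{k+1}:

  H_0: rank C_0 − rank ∂_1 = 11 − 9 = 2, and the invariant factors of ∂_1 are all 1, so H_0 ≅ Z^2.
  H_1: rank ker ∂_1 − rank ∂_2 = (27 − 9) − 15 = 3, and the invariant factors of ∂_2 are all 1, so H_1 ≅ Z^3.
  H_2: rank ker ∂_2 − rank ∂_3 = (16 − 15) − 0 = 1, and there is no ∂_3, so H_2 ≅ Z.

Hence the Betti numbers are b_0 = 2, b_1 = 3, b_2 = 1.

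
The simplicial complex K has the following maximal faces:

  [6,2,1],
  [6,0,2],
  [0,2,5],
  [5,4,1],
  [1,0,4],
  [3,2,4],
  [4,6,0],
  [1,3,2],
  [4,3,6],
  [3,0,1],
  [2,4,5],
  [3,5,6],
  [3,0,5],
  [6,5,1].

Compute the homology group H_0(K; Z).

Take the total order 0 < 1 < 2 < 3 < 4 < 5 < 6 on the vertex set. Then K (dimension 2) consists of the simplices:

  0-simplices (7): [0], [1], [2], [3], [4], [5], [6]
  1-simplices (21): [0,1], [0,2], [0,3], [0,4], [0,5], [0,6], [1,2], [1,3], [1,4], [1,5], [1,6], [2,3], [2,4], [2,5], [2,6], [3,4], [3,5], [3,6], [4,5], [4,6], [5,6]
  2-simplices (14): [0,1,3], [0,1,4], [0,2,5], [0,2,6], [0,3,5], [0,4,6], [1,2,3], [1,2,6], [1,4,5], [1,5,6], [2,3,4], [2,4,5], [3,4,6], [3,5,6]

so the chain groups are C_0 ≅ Z^7, C_1 ≅ Z^21, C_2 ≅ Z^14.

∂_1: C_1 → C_0 sends each edge [p,q] (with p < q) to q − p.
The resulting 7×21 matrix has rank 6, and its Smith normal form has invariant factors (1,1,1,1,1,1).

The boundary map ∂_2: C_2 → C_1 sends each 2-simplex [p,q,r] to [q,r] − [p,r] + [p,q]. For instance
  ∂[0,1,4] = [1,4] − [0,4] + [0,1],
  ∂[0,1,3] = [1,3] − [0,3] + [0,1].
As a 21×14 matrix over Z this has rank 13, with invariant factors (1,1,1,1,1,1,1,1,1,1,1,1,1).

Now H_k = ker ∂_k / im ∂_{k+1}, so:

  H_0: rank C_0 − rank ∂_1 = 7 − 6 = 1, and the invariant factors of ∂_1 are all 1, so H_0 = Z.

H_0 = Z.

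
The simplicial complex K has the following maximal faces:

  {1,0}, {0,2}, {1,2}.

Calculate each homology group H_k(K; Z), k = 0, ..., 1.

We work with the vertex ordering 0 < 1 < 2. The simplices of K, each written with vertices in increasing order, are:

  0-simplices (3): [0], [1], [2]
  1-simplices (3): [0,1], [0,2], [1,2]

giving chain groups C_0 ≅ Z^3, C_1 ≅ Z^3.

Boundary ∂_1: C_1 → C_0 is given by ∂[p,q] = [q] − [p].
As a 3×3 matrix over Z this has rank 2, with invariant factors (1,1).

Now H_k = ker ∂_k / im ∂_{k+1}, so:

  H_0: rank C_0 − rank ∂_1 = 3 − 2 = 1, and the invariant factors of ∂_1 are all 1, so H_0 ≅ Z.
  H_1: rank ker ∂_1 − rank ∂_2 = (3 − 2) − 0 = 1, and there is no ∂_2, so H_1 ≅ Z.

(K is a triangulation of the circle S^1.)

H_0 = Z,  H_1 = Z.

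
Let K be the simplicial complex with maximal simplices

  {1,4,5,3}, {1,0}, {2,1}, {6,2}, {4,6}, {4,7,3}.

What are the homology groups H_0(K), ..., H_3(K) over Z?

Fix the vertex order 0 < 1 < 2 < 3 < 4 < 5 < 6 < 7 and write every simplex with vertices in increasing order. Then dim K = 3 and the simplices of K are:

  0-simplices (8): [0], [1], [2], [3], [4], [5], [6], [7]
  1-simplices (12): [0,1], [1,2], [1,3], [1,4], [1,5], [2,6], [3,4], [3,5], [3,7], [4,5], [4,6], [4,7]
  2-simplices (5): [1,3,4], [1,3,5], [1,4,5], [3,4,5], [3,4,7]
  3-simplices (1): [1,3,4,5]

giving chain groups C_0 ≅ Z^8, C_1 ≅ Z^12, C_2 ≅ Z^5, C_3 ≅ Z^1.

The boundary map ∂_1: C_1 → C_0 sends each edge [p,q] (with p < q) to q − p. For instance
  ∂[4,5] = [5] − [4].
As a 8×12 matrix over Z this has rank 7, with invariant factors (1,1,1,1,1,1,1).

Boundary ∂_2: C_2 → C_1 sends each 2-simplex [p,q,r] to [q,r] − [p,r] + [p,q]. For instance
  ∂[1,4,5] = [4,5] − [1,5] + [1,4],
  ∂[1,3,4] = [3,4] − [1,4] + [1,3].
The resulting 12×5 matrix has rank 4, and its Smith normal form has invariant factors (1,1,1,1).

∂_3: C_3 → C_2 sends each 3-simplex σ to the alternating sum Σ_i (−1)^i (σ with its i-th vertex removed). For instance
  ∂[1,3,4,5] = [3,4,5] − [1,4,5] + [1,3,5] − [1,3,4].
As a 5×1 matrix over Z this has rank 1, with invariant factors (1).

From H_k ≅ ker(∂_k) / im(∂_{k+1}) we obtain:

  H_0: rank C_0 − rank ∂_1 = 8 − 7 = 1, and the invariant factors of ∂_1 are all 1, so H_0 ≅ Z.
  H_1: rank ker ∂_1 − rank ∂_2 = (12 − 7) − 4 = 1, and the invariant factors of ∂_2 are all 1, so H_1 ≅ Z.
  H_2: rank ker ∂_2 − rank ∂_3 = (5 − 4) − 1 = 0, and the invariant factors of ∂_3 are all 1, so H_2 ≅ 0.
  H_3: rank ker ∂_3 − rank ∂_4 = (1 − 1) − 0 = 0, and there is no ∂_4, so H_3 ≅ 0.

As a check, the Euler characteristic is 8 − 12 + 5 − 1 = 0, which agrees with 1 − 1 + 0 − 0 = 0.

H_0 = Z,  H_1 = Z,  H_2 = 0,  H_3 = 0.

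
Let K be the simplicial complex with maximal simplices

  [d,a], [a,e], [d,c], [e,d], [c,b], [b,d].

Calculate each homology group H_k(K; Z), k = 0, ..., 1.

H_0 = Z,  H_1 = Z^2.

Order the vertices as a < b < c < d < e. Listing each simplex with vertices in this order, K has dimension 1 with simplices:

  0-simplices (5): a, b, c, d, e
  1-simplices (6): ad, ae, bc, bd, cd, de

giving chain groups C_0 ≅ Z^5, C_1 ≅ Z^6.

∂_1: C_1 → C_0 maps an edge to its endpoints' difference, ∂[p,q] = q − p. For instance
  ∂de = e − d.
The 5×6 boundary matrix has rank 4 and Smith normal form diag(1,1,1,1).

Computing H_k = (kernel of ∂_k) / (image of ∂_{k+1}):

  H_0: rank C_0 − rank ∂_1 = 5 − 4 = 1, and the invariant factors of ∂_1 are all 1, so H_0 ≅ Z.
  H_1: rank ker ∂_1 − rank ∂_2 = (6 − 4) − 0 = 2, and there is no ∂_2, so H_1 ≅ Z^2.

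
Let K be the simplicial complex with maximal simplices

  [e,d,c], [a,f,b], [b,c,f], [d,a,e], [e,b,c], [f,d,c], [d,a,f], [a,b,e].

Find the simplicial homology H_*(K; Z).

Order the vertices as a < b < c < d < e < f. Listing each simplex with vertices in this order, K has dimension 2 with simplices:

  0-simplices (6): a, b, c, d, e, f
  1-simplices (12): ab, ad, ae, af, bc, be, bf, cd, ce, cf, de, df
  2-simplices (8): abe, abf, ade, adf, bce, bcf, cde, cdf

so the chain groups are C_0 ≅ Z^6, C_1 ≅ Z^12, C_2 ≅ Z^8.

The boundary map ∂_1: C_1 → C_0 is given by ∂[p,q] = [q] − [p]. For instance
  ∂ab = b − a.
The 6×12 boundary matrix has rank 5 and Smith normal form diag(1,1,1,1,1).

The boundary map ∂_2: C_2 → C_1 acts by ∂[p,q,r] = [q,r] − [p,r] + [p,q]. For instance
  ∂abe = be − ae + ab,
  ∂abf = bf − af + ab.
The 12×8 boundary matrix has rank 7 and Smith normal form diag(1,1,1,1,1,1,1).

From H_k ≅ ker(∂_k) / im(∂_{k+1}) we obtain:

  H_0: rank C_0 − rank ∂_1 = 6 − 5 = 1, and the invariant factors of ∂_1 are all 1, so H_0 ≅ Z.
  H_1: rank ker ∂_1 − rank ∂_2 = (12 − 5) − 7 = 0, and the invariant factors of ∂_2 are all 1, so H_1 ≅ 0.
  H_2: rank ker ∂_2 − rank ∂_3 = (8 − 7) − 0 = 1, and there is no ∂_3, so H_2 ≅ Z.

H_0 = Z,  H_1 = 0,  H_2 = Z.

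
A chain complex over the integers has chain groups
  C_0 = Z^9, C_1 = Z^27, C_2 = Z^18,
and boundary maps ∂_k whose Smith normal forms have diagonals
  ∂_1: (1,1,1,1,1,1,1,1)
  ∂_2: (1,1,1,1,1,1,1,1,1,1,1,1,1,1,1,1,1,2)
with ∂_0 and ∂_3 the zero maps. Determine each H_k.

H_0: b_0 = 9 − 0 − 8 = 1; torsion from ∂_1 factors > 1: none. So H_0 = Z.
H_1: b_1 = 27 − 8 − 18 = 1; torsion from ∂_2 factors > 1: [2]. So H_1 = Z ⊕ Z/2Z.
H_2: b_2 = 18 − 18 − 0 = 0; torsion from ∂_3 factors > 1: none. So H_2 = 0.

H_0 = Z,  H_1 = Z ⊕ Z/2Z,  H_2 = 0.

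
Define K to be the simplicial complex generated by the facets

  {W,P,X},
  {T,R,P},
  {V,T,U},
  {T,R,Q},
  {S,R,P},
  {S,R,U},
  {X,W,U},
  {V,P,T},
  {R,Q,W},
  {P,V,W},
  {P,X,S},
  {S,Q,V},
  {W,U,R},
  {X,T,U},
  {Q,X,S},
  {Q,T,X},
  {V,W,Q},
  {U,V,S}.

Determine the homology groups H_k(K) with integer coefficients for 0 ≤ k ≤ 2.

Fix the vertex order P < Q < R < S < T < U < V < W < X and write every simplex with vertices in increasing order. Then dim K = 2 and the simplices of K are:

  0-simplices (9): P, Q, R, S, T, U, V, W, X
  1-simplices (27): PR, PS, PT, PV, PW, PX, QR, QS, QT, QV, QW, QX, RS, RT, RU, RW, SU, SV, SX, TU, TV, TX, UV, UW, UX, VW, WX
  2-simplices (18): PRS, PRT, PSX, PTV, PVW, PWX, QRT, QRW, QSV, QSX, QTX, QVW, RSU, RUW, SUV, TUV, TUX, UWX

Hence C_0 ≅ Z^9, C_1 ≅ Z^27, C_2 ≅ Z^18.

∂_1: C_1 → C_0 sends each edge [p,q] (with p < q) to q − p.
The 9×27 boundary matrix has rank 8 and Smith normal form diag(1,1,1,1,1,1,1,1).

∂_2: C_2 → C_1 acts by ∂[p,q,r] = [q,r] − [p,r] + [p,q]. For instance
  ∂PRT = RT − PT + PR,
  ∂SUV = UV − SV + SU.
This gives a 27×18 integer matrix of rank 17; reducing to Smith normal form yields diagonal entries (1,1,1,1,1,1,1,1,1,1,1,1,1,1,1,1,1).

Computing H_k = (kernel of ∂_k) / (image of ∂_{k+1}):

  H_0: rank C_0 − rank ∂_1 = 9 − 8 = 1, and the invariant factors of ∂_1 are all 1, so H_0 ≅ Z.
  H_1: rank ker ∂_1 − rank ∂_2 = (27 − 8) − 17 = 2, and the invariant factors of ∂_2 are all 1, so H_1 ≅ Z^2.
  H_2: rank ker ∂_2 − rank ∂_3 = (18 − 17) − 0 = 1, and there is no ∂_3, so H_2 ≅ Z.

(K is a triangulation of the torus T^2.)

H_0 = Z,  H_1 = Z^2,  H_2 = Z.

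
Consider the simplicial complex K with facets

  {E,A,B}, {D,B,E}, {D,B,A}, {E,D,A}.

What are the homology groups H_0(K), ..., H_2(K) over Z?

We work with the vertex ordering A < B < D < E. The simplices of K, each written with vertices in increasing order, are:

  0-simplices (4): A, B, D, E
  1-simplices (6): AB, AD, AE, BD, BE, DE
  2-simplices (4): ABD, ABE, ADE, BDE

giving chain groups C_0 ≅ Z^4, C_1 ≅ Z^6, C_2 ≅ Z^4.

Boundary ∂_1: C_1 → C_0 is given by ∂[p,q] = [q] − [p].
The 4×6 boundary matrix has rank 3 and Smith normal form diag(1,1,1).

Boundary ∂_2: C_2 → C_1 maps a triangle to the signed sum of its edges. For instance
  ∂ADE = DE − AE + AD,
  ∂BDE = DE − BE + BD.
As a 6×4 matrix over Z this has rank 3, with invariant factors (1,1,1).

Computing H_k = (kernel of ∂_k) / (image of ∂_{k+1}):

  H_0: rank C_0 − rank ∂_1 = 4 − 3 = 1, and the invariant factors of ∂_1 are all 1, so H_0 = Z.
  H_1: rank ker ∂_1 − rank ∂_2 = (6 − 3) − 3 = 0, and the invariant factors of ∂_2 are all 1, so H_1 = 0.
  H_2: rank ker ∂_2 − rank ∂_3 = (4 − 3) − 0 = 1, and there is no ∂_3, so H_2 = Z.

As a check, the Euler characteristic is 4 − 6 + 4 = 2, which agrees with 1 − 0 + 1 = 2.
(K is a triangulation of the 2-sphere S^2.)

H_0 ≅ Z,  H_1 = 0,  H_2 ≅ Z.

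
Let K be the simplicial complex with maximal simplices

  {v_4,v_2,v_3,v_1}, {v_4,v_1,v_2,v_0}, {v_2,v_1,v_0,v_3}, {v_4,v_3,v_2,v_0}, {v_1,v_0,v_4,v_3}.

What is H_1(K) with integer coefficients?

We work with the vertex ordering v_0 < v_1 < v_2 < v_3 < v_4. The simplices of K, each written with vertices in increasing order, are:

  0-simplices (5): [v_0], [v_1], [v_2], [v_3], [v_4]
  1-simplices (10): [v_0,v_1], [v_0,v_2], [v_0,v_3], [v_0,v_4], [v_1,v_2], [v_1,v_3], [v_1,v_4], [v_2,v_3], [v_2,v_4], [v_3,v_4]
  2-simplices (10): [v_0,v_1,v_2], [v_0,v_1,v_3], [v_0,v_1,v_4], [v_0,v_2,v_3], [v_0,v_2,v_4], [v_0,v_3,v_4], [v_1,v_2,v_3], [v_1,v_2,v_4], [v_1,v_3,v_4], [v_2,v_3,v_4]
  3-simplices (5): [v_0,v_1,v_2,v_3], [v_0,v_1,v_2,v_4], [v_0,v_1,v_3,v_4], [v_0,v_2,v_3,v_4], [v_1,v_2,v_3,v_4]

giving chain groups C_0 ≅ Z^5, C_1 ≅ Z^10, C_2 ≅ Z^10, C_3 ≅ Z^5.

∂_1: C_1 → C_0 maps an edge to its endpoints' difference, ∂[p,q] = q − p. For instance
  ∂[v_0,v_4] = [v_4] − [v_0].
The 5×10 boundary matrix has rank 4 and Smith normal form diag(1,1,1,1).

∂_2: C_2 → C_1 maps a triangle to the signed sum of its edges. For instance
  ∂[v_0,v_1,v_4] = [v_1,v_4] − [v_0,v_4] + [v_0,v_1],
  ∂[v_1,v_2,v_4] = [v_2,v_4] − [v_1,v_4] + [v_1,v_2].
This gives a 10×10 integer matrix of rank 6; reducing to Smith normal form yields diagonal entries (1,1,1,1,1,1).

∂_3: C_3 → C_2 sends each 3-simplex σ to the alternating sum Σ_i (−1)^i (σ with its i-th vertex removed). For instance
  ∂[v_0,v_1,v_3,v_4] = [v_1,v_3,v_4] − [v_0,v_3,v_4] + [v_0,v_1,v_4] − [v_0,v_1,v_3],
  ∂[v_0,v_1,v_2,v_3] = [v_1,v_2,v_3] − [v_0,v_2,v_3] + [v_0,v_1,v_3] − [v_0,v_1,v_2].
The resulting 10×5 matrix has rank 4, and its Smith normal form has invariant factors (1,1,1,1).

Now H_k = ker ∂_k / im ∂_{k+1}, so:

  H_1: rank ker ∂_1 − rank ∂_2 = (10 − 4) − 6 = 0, and the invariant factors of ∂_2 are all 1, so H_1 ≅ 0.

(K is a triangulation of the 3-sphere S^3.)

H_1 ≅ 0.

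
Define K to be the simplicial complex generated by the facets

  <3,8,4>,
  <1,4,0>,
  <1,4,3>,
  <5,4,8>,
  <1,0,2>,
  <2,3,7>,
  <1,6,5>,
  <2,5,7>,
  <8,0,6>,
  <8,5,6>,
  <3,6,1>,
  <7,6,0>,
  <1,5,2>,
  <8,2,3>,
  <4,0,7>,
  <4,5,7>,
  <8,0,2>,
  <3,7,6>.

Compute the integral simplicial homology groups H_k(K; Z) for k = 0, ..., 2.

We work with the vertex ordering 0 < 1 < 2 < 3 < 4 < 5 < 6 < 7 < 8. The simplices of K, each written with vertices in increasing order, are:

  0-simplices (9): [0], [1], [2], [3], [4], [5], [6], [7], [8]
  1-simplices (27): (27 of them)
  2-simplices (18): [0,1,2], [0,1,4], [0,2,8], [0,4,7], [0,6,7], [0,6,8], [1,2,5], [1,3,4], [1,3,6], [1,5,6], [2,3,7], [2,3,8], [2,5,7], [3,4,8], [3,6,7], [4,5,7], [4,5,8], [5,6,8]

Hence C_0 ≅ Z^9, C_1 ≅ Z^27, C_2 ≅ Z^18.

∂_1: C_1 → C_0 sends each edge [p,q] (with p < q) to q − p. For instance
  ∂[5,8] = [8] − [5].
The resulting 9×27 matrix has rank 8, and its Smith normal form has invariant factors (1,1,1,1,1,1,1,1).

∂_2: C_2 → C_1 sends each 2-simplex [p,q,r] to [q,r] − [p,r] + [p,q]. For instance
  ∂[4,5,7] = [5,7] − [4,7] + [4,5],
  ∂[1,3,4] = [3,4] − [1,4] + [1,3].
This gives a 27×18 integer matrix of rank 17; reducing to Smith normal form yields diagonal entries (1,1,1,1,1,1,1,1,1,1,1,1,1,1,1,1,1).

Computing H_k = (kernel of ∂_k) / (image of ∂_{k+1}):

  H_0: rank C_0 − rank ∂_1 = 9 − 8 = 1, and the invariant factors of ∂_1 are all 1, so H_0 ≅ Z.
  H_1: rank ker ∂_1 − rank ∂_2 = (27 − 8) − 17 = 2, and the invariant factors of ∂_2 are all 1, so H_1 ≅ Z^2.
  H_2: rank ker ∂_2 − rank ∂_3 = (18 − 17) − 0 = 1, and there is no ∂_3, so H_2 ≅ Z.

H_0 = Z,  H_1 = Z^2,  H_2 = Z.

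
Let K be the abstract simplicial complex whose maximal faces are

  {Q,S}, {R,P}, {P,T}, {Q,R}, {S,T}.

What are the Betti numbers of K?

We work with the vertex ordering P < Q < R < S < T. The simplices of K, each written with vertices in increasing order, are:

  0-simplices (5): P, Q, R, S, T
  1-simplices (5): PR, PT, QR, QS, ST

so the chain groups are C_0 ≅ Z^5, C_1 ≅ Z^5.

∂_1: C_1 → C_0 maps an edge to its endpoints' difference, ∂[p,q] = q − p.
As a 5×5 matrix over Z this has rank 4, with invariant factors (1,1,1,1).

Now H_k = ker ∂_k / im ∂_{k+1}, so:

  H_0: rank C_0 − rank ∂_1 = 5 − 4 = 1, and the invariant factors of ∂_1 are all 1, so H_0 ≅ Z.
  H_1: rank ker ∂_1 − rank ∂_2 = (5 − 4) − 0 = 1, and there is no ∂_2, so H_1 ≅ Z.

As a check, the Euler characteristic is 5 − 5 = 0, which agrees with 1 − 1 = 0.
(K is a triangulation of the circle S^1.)

Hence the Betti numbers are b_0 = 1, b_1 = 1.

b_0 = 1, b_1 = 1.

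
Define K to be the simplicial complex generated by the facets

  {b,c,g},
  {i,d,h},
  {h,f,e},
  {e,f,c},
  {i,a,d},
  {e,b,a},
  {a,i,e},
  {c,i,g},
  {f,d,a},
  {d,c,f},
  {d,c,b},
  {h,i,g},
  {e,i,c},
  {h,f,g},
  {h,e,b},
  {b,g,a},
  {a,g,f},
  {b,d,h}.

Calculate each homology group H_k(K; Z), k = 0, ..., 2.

Fix the vertex order a < b < c < d < e < f < g < h < i and write every simplex with vertices in increasing order. Then dim K = 2 and the simplices of K are:

  0-simplices (9): a, b, c, d, e, f, g, h, i
  1-simplices (27): ab, ad, ae, af, ag, ai, bc, bd, be, bg, bh, cd, ce, cf, cg, ci, df, dh, di, ef, eh, ei, fg, fh, gh, gi, hi
  2-simplices (18): abe, abg, adf, adi, aei, afg, bcd, bcg, bdh, beh, cdf, cef, cei, cgi, dhi, efh, fgh, ghi

so the chain groups are C_0 ≅ Z^9, C_1 ≅ Z^27, C_2 ≅ Z^18.

∂_1: C_1 → C_0 sends each edge [p,q] (with p < q) to q − p.
The 9×27 boundary matrix has rank 8 and Smith normal form diag(1,1,1,1,1,1,1,1).

Boundary ∂_2: C_2 → C_1 sends each 2-simplex [p,q,r] to [q,r] − [p,r] + [p,q]. For instance
  ∂bcg = cg − bg + bc,
  ∂dhi = hi − di + dh.
The 27×18 boundary matrix has rank 17 and Smith normal form diag(1,1,1,1,1,1,1,1,1,1,1,1,1,1,1,1,1).

Now H_k = ker ∂_k / im ∂_{k+1}, so:

  H_0: rank C_0 − rank ∂_1 = 9 − 8 = 1, and the invariant factors of ∂_1 are all 1, so H_0 ≅ Z.
  H_1: rank ker ∂_1 − rank ∂_2 = (27 − 8) − 17 = 2, and the invariant factors of ∂_2 are all 1, so H_1 ≅ Z^2.
  H_2: rank ker ∂_2 − rank ∂_3 = (18 − 17) − 0 = 1, and there is no ∂_3, so H_2 ≅ Z.

H_0 = Z,  H_1 = Z^2,  H_2 = Z.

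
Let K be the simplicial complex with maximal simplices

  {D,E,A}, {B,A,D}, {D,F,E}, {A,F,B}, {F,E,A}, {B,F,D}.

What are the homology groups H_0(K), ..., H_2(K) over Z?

H_0 ≅ Z,  H_1 = 0,  H_2 ≅ Z.

Order the vertices as A < B < D < E < F. Listing each simplex with vertices in this order, K has dimension 2 with simplices:

  0-simplices (5): A, B, D, E, F
  1-simplices (9): AB, AD, AE, AF, BD, BF, DE, DF, EF
  2-simplices (6): ABD, ABF, ADE, AEF, BDF, DEF

giving chain groups C_0 ≅ Z^5, C_1 ≅ Z^9, C_2 ≅ Z^6.

∂_1: C_1 → C_0 sends each edge [p,q] (with p < q) to q − p. For instance
  ∂AF = F − A.
As a 5×9 matrix over Z this has rank 4, with invariant factors (1,1,1,1).

∂_2: C_2 → C_1 acts by ∂[p,q,r] = [q,r] − [p,r] + [p,q]. For instance
  ∂BDF = DF − BF + BD,
  ∂ABD = BD − AD + AB.
This gives a 9×6 integer matrix of rank 5; reducing to Smith normal form yields diagonal entries (1,1,1,1,1).

Now H_k = ker ∂_k / im ∂_{k+1}, so:

  H_0: rank C_0 − rank ∂_1 = 5 − 4 = 1, and the invariant factors of ∂_1 are all 1, so H_0 ≅ Z.
  H_1: rank ker ∂_1 − rank ∂_2 = (9 − 4) − 5 = 0, and the invariant factors of ∂_2 are all 1, so H_1 ≅ 0.
  H_2: rank ker ∂_2 − rank ∂_3 = (6 − 5) − 0 = 1, and there is no ∂_3, so H_2 ≅ Z.

(K is a triangulation of the 2-sphere S^2.)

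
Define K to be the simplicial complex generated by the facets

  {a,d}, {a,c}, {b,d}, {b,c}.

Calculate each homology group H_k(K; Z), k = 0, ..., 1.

H_0 ≅ Z,  H_1 ≅ Z.

Fix the vertex order a < b < c < d and write every simplex with vertices in increasing order. Then dim K = 1 and the simplices of K are:

  0-simplices (4): a, b, c, d
  1-simplices (4): ac, ad, bc, bd

Hence C_0 ≅ Z^4, C_1 ≅ Z^4.

∂_1: C_1 → C_0 is given by ∂[p,q] = [q] − [p].
This gives a 4×4 integer matrix of rank 3; reducing to Smith normal form yields diagonal entries (1,1,1).

Reading off H_k = ker ∂_k / im ∂_{k+1}:

  H_0: rank C_0 − rank ∂_1 = 4 − 3 = 1, and the invariant factors of ∂_1 are all 1, so H_0 ≅ Z.
  H_1: rank ker ∂_1 − rank ∂_2 = (4 − 3) − 0 = 1, and there is no ∂_2, so H_1 ≅ Z.

(K is a triangulation of the circle S^1.)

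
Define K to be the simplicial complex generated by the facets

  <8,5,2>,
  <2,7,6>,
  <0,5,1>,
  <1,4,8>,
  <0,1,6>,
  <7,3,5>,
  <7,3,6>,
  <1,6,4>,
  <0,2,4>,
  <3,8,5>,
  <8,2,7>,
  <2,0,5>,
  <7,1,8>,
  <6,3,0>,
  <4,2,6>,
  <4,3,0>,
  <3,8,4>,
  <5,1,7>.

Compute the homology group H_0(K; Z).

Fix the vertex order 0 < 1 < 2 < 3 < 4 < 5 < 6 < 7 < 8 and write every simplex with vertices in increasing order. Then dim K = 2 and the simplices of K are:

  0-simplices (9): [0], [1], [2], [3], [4], [5], [6], [7], [8]
  1-simplices (27): (27 of them)
  2-simplices (18): [0,1,5], [0,1,6], [0,2,4], [0,2,5], [0,3,4], [0,3,6], [1,4,6], [1,4,8], [1,5,7], [1,7,8], [2,4,6], [2,5,8], [2,6,7], [2,7,8], [3,4,8], [3,5,7], [3,5,8], [3,6,7]

giving chain groups C_0 ≅ Z^9, C_1 ≅ Z^27, C_2 ≅ Z^18.

Boundary ∂_1: C_1 → C_0 maps an edge to its endpoints' difference, ∂[p,q] = q − p.
As a 9×27 matrix over Z this has rank 8, with invariant factors (1,1,1,1,1,1,1,1).

The boundary map ∂_2: C_2 → C_1 sends each 2-simplex [p,q,r] to [q,r] − [p,r] + [p,q]. For instance
  ∂[0,1,5] = [1,5] − [0,5] + [0,1],
  ∂[2,6,7] = [6,7] − [2,7] + [2,6].
The resulting 27×18 matrix has rank 18, and its Smith normal form has invariant factors (1,1,1,1,1,1,1,1,1,1,1,1,1,1,1,1,1,2).

From H_k ≅ ker(∂_k) / im(∂_{k+1}) we obtain:

  H_0: rank C_0 − rank ∂_1 = 9 − 8 = 1, and the invariant factors of ∂_1 are all 1, so H_0 ≅ Z.

H_0 = Z.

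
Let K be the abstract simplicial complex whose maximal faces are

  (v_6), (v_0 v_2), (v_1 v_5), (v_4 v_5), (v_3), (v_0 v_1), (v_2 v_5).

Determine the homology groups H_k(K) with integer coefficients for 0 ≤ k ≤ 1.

H_0 = Z^3,  H_1 = Z.

Order the vertices as v_0 < v_1 < v_2 < v_3 < v_4 < v_5 < v_6. Listing each simplex with vertices in this order, K has dimension 1 with simplices:

  0-simplices (7): [v_0], [v_1], [v_2], [v_3], [v_4], [v_5], [v_6]
  1-simplices (5): [v_0,v_1], [v_0,v_2], [v_1,v_5], [v_2,v_5], [v_4,v_5]

so the chain groups are C_0 ≅ Z^7, C_1 ≅ Z^5.

∂_1: C_1 → C_0 is given by ∂[p,q] = [q] − [p]. For instance
  ∂[v_4,v_5] = [v_5] − [v_4].
The resulting 7×5 matrix has rank 4, and its Smith normal form has invariant factors (1,1,1,1).

Now H_k = ker ∂_k / im ∂_{k+1}, so:

  H_0: rank C_0 − rank ∂_1 = 7 − 4 = 3, and the invariant factors of ∂_1 are all 1, so H_0 = Z^3.
  H_1: rank ker ∂_1 − rank ∂_2 = (5 − 4) − 0 = 1, and there is no ∂_2, so H_1 = Z.

As a check, the Euler characteristic is 7 − 5 = 2, which agrees with 3 − 1 = 2.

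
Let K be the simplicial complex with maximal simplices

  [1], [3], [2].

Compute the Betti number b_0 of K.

b_0 = 3.

K has 3 vertices.
rank ∂_0 = 0, rank ∂_1 = 0 ⇒ b_0 = 3 − 0 − 0 = 3. So H_0 = Z^3.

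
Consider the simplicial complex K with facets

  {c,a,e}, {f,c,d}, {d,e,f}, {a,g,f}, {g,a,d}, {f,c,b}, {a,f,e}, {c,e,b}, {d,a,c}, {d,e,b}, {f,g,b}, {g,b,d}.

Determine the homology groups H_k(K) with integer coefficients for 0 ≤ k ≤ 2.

Order the vertices as a < b < c < d < e < f < g. Listing each simplex with vertices in this order, K has dimension 2 with simplices:

  0-simplices (7): a, b, c, d, e, f, g
  1-simplices (18): ac, ad, ae, af, ag, bc, bd, be, bf, bg, cd, ce, cf, de, df, dg, ef, fg
  2-simplices (12): acd, ace, adg, aef, afg, bce, bcf, bde, bdg, bfg, cdf, def

Hence C_0 ≅ Z^7, C_1 ≅ Z^18, C_2 ≅ Z^12.

∂_1: C_1 → C_0 sends each edge [p,q] (with p < q) to q − p. For instance
  ∂bc = c − b.
The 7×18 boundary matrix has rank 6 and Smith normal form diag(1,1,1,1,1,1).

Boundary ∂_2: C_2 → C_1 maps a triangle to the signed sum of its edges. For instance
  ∂def = ef − df + de,
  ∂bcf = cf − bf + bc.
The resulting 18×12 matrix has rank 12, and its Smith normal form has invariant factors (1,1,1,1,1,1,1,1,1,1,1,2).

From H_k ≅ ker(∂_k) / im(∂_{k+1}) we obtain:

  H_0: rank C_0 − rank ∂_1 = 7 − 6 = 1, and the invariant factors of ∂_1 are all 1, so H_0 = Z.
  H_1: rank ker ∂_1 − rank ∂_2 = (18 − 6) − 12 = 0, and ∂_2 has invariant factor 2 > 1, so H_1 = Z/2Z.
  H_2: rank ker ∂_2 − rank ∂_3 = (12 − 12) − 0 = 0, and there is no ∂_3, so H_2 = 0.

(K is a triangulation of the real projective plane RP^2.)

H_0 = Z,  H_1 = Z/2Z,  H_2 = 0.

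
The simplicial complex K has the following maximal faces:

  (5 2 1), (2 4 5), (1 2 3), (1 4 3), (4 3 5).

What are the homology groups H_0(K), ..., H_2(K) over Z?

H_0 ≅ Z,  H_1 ≅ Z,  H_2 = 0.

Take the total order 1 < 2 < 3 < 4 < 5 on the vertex set. Then K (dimension 2) consists of the simplices:

  0-simplices (5): [1], [2], [3], [4], [5]
  1-simplices (10): [1,2], [1,3], [1,4], [1,5], [2,3], [2,4], [2,5], [3,4], [3,5], [4,5]
  2-simplices (5): [1,2,3], [1,2,5], [1,3,4], [2,4,5], [3,4,5]

Hence C_0 ≅ Z^5, C_1 ≅ Z^10, C_2 ≅ Z^5.

Boundary ∂_1: C_1 → C_0 maps an edge to its endpoints' difference, ∂[p,q] = q − p.
As a 5×10 matrix over Z this has rank 4, with invariant factors (1,1,1,1).

Boundary ∂_2: C_2 → C_1 maps a triangle to the signed sum of its edges. For instance
  ∂[1,2,5] = [2,5] − [1,5] + [1,2],
  ∂[1,3,4] = [3,4] − [1,4] + [1,3].
As a 10×5 matrix over Z this has rank 5, with invariant factors (1,1,1,1,1).

From H_k ≅ ker(∂_k) / im(∂_{k+1}) we obtain:

  H_0: rank C_0 − rank ∂_1 = 5 − 4 = 1, and the invariant factors of ∂_1 are all 1, so H_0 ≅ Z.
  H_1: rank ker ∂_1 − rank ∂_2 = (10 − 4) − 5 = 1, and the invariant factors of ∂_2 are all 1, so H_1 ≅ Z.
  H_2: rank ker ∂_2 − rank ∂_3 = (5 − 5) − 0 = 0, and there is no ∂_3, so H_2 ≅ 0.

(K is a triangulation of the Möbius band.)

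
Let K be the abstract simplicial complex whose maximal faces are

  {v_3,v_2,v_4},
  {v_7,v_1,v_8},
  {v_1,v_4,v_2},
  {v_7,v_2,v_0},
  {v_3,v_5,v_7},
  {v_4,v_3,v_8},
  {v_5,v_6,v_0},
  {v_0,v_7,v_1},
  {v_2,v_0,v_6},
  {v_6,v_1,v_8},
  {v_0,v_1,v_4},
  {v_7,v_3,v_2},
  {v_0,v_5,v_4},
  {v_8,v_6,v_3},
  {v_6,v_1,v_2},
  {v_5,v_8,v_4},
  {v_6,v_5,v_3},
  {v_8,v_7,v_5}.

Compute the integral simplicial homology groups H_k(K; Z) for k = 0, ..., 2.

We work with the vertex ordering v_0 < v_1 < v_2 < v_3 < v_4 < v_5 < v_6 < v_7 < v_8. The simplices of K, each written with vertices in increasing order, are:

  0-simplices (9): [v_0], [v_1], [v_2], [v_3], [v_4], [v_5], [v_6], [v_7], [v_8]
  1-simplices (27): (27 of them)
  2-simplices (18): (18 of them)

giving chain groups C_0 ≅ Z^9, C_1 ≅ Z^27, C_2 ≅ Z^18.

Boundary ∂_1: C_1 → C_0 sends each edge [p,q] (with p < q) to q − p. For instance
  ∂[v_0,v_6] = [v_6] − [v_0].
The resulting 9×27 matrix has rank 8, and its Smith normal form has invariant factors (1,1,1,1,1,1,1,1).

Boundary ∂_2: C_2 → C_1 acts by ∂[p,q,r] = [q,r] − [p,r] + [p,q]. For instance
  ∂[v_3,v_4,v_8] = [v_4,v_8] − [v_3,v_8] + [v_3,v_4],
  ∂[v_1,v_7,v_8] = [v_7,v_8] − [v_1,v_8] + [v_1,v_7].
As a 27×18 matrix over Z this has rank 18, with invariant factors (1,1,1,1,1,1,1,1,1,1,1,1,1,1,1,1,1,2).

From H_k ≅ ker(∂_k) / im(∂_{k+1}) we obtain:

  H_0: rank C_0 − rank ∂_1 = 9 − 8 = 1, and the invariant factors of ∂_1 are all 1, so H_0 = Z.
  H_1: rank ker ∂_1 − rank ∂_2 = (27 − 8) − 18 = 1, and ∂_2 has invariant factor 2 > 1, so H_1 = Z ⊕ Z/2.
  H_2: rank ker ∂_2 − rank ∂_3 = (18 − 18) − 0 = 0, and there is no ∂_3, so H_2 = 0.

(K is a triangulation of the Klein bottle.)

H_0 = Z,  H_1 = Z ⊕ Z/2,  H_2 = 0.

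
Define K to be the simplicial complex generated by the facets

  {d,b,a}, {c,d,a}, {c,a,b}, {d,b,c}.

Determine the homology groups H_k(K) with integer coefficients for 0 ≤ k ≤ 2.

We work with the vertex ordering a < b < c < d. The simplices of K, each written with vertices in increasing order, are:

  0-simplices (4): a, b, c, d
  1-simplices (6): ab, ac, ad, bc, bd, cd
  2-simplices (4): abc, abd, acd, bcd

so the chain groups are C_0 ≅ Z^4, C_1 ≅ Z^6, C_2 ≅ Z^4.

The boundary map ∂_1: C_1 → C_0 sends each edge [p,q] (with p < q) to q − p. For instance
  ∂cd = d − c.
As a 4×6 matrix over Z this has rank 3, with invariant factors (1,1,1).

Boundary ∂_2: C_2 → C_1 maps a triangle to the signed sum of its edges. For instance
  ∂abd = bd − ad + ab,
  ∂bcd = cd − bd + bc.
The 6×4 boundary matrix has rank 3 and Smith normal form diag(1,1,1).

Computing H_k = (kernel of ∂_k) / (image of ∂_{k+1}):

  H_0: rank C_0 − rank ∂_1 = 4 − 3 = 1, and the invariant factors of ∂_1 are all 1, so H_0 = Z.
  H_1: rank ker ∂_1 − rank ∂_2 = (6 − 3) − 3 = 0, and the invariant factors of ∂_2 are all 1, so H_1 = 0.
  H_2: rank ker ∂_2 − rank ∂_3 = (4 − 3) − 0 = 1, and there is no ∂_3, so H_2 = Z.

(K is a triangulation of the 2-sphere S^2.)

H_0 = Z,  H_1 = 0,  H_2 = Z.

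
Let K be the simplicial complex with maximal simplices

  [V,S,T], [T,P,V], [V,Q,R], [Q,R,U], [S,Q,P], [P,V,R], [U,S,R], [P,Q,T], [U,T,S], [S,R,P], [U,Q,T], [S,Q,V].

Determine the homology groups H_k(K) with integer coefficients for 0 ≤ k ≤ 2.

H_0 = Z,  H_1 = Z_2,  H_2 = 0.

Take the total order P < Q < R < S < T < U < V on the vertex set. Then K (dimension 2) consists of the simplices:

  0-simplices (7): P, Q, R, S, T, U, V
  1-simplices (18): PQ, PR, PS, PT, PV, QR, QS, QT, QU, QV, RS, RU, RV, ST, SU, SV, TU, TV
  2-simplices (12): PQS, PQT, PRS, PRV, PTV, QRU, QRV, QSV, QTU, RSU, STU, STV

giving chain groups C_0 ≅ Z^7, C_1 ≅ Z^18, C_2 ≅ Z^12.

∂_1: C_1 → C_0 is given by ∂[p,q] = [q] − [p]. For instance
  ∂QV = V − Q.
The resulting 7×18 matrix has rank 6, and its Smith normal form has invariant factors (1,1,1,1,1,1).

∂_2: C_2 → C_1 maps a triangle to the signed sum of its edges. For instance
  ∂QRV = RV − QV + QR,
  ∂PQT = QT − PT + PQ.
This gives a 18×12 integer matrix of rank 12; reducing to Smith normal form yields diagonal entries (1,1,1,1,1,1,1,1,1,1,1,2).

From H_k ≅ ker(∂_k) / im(∂_{k+1}) we obtain:

  H_0: rank C_0 − rank ∂_1 = 7 − 6 = 1, and the invariant factors of ∂_1 are all 1, so H_0 ≅ Z.
  H_1: rank ker ∂_1 − rank ∂_2 = (18 − 6) − 12 = 0, and ∂_2 has invariant factor 2 > 1, so H_1 ≅ Z_2.
  H_2: rank ker ∂_2 − rank ∂_3 = (12 − 12) − 0 = 0, and there is no ∂_3, so H_2 ≅ 0.

As a check, the Euler characteristic is 7 − 18 + 12 = 1, which agrees with 1 − 0 + 0 = 1.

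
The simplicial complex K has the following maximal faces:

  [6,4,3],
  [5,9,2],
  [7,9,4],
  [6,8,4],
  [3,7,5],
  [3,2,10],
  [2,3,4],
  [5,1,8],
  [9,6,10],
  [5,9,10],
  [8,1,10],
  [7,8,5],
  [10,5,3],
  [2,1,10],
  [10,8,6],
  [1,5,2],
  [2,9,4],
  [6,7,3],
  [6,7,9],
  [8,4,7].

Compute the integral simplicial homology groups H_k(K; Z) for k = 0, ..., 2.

H_0 ≅ Z,  H_1 ≅ Z ⊕ Z/2,  H_2 = 0.

Fix the vertex order 1 < 2 < 3 < 4 < 5 < 6 < 7 < 8 < 9 < 10 and write every simplex with vertices in increasing order. Then dim K = 2 and the simplices of K are:

  0-simplices (10): [1], [2], [3], [4], [5], [6], [7], [8], [9], [10]
  1-simplices (30): (30 of them)
  2-simplices (20): (20 of them)

Hence C_0 ≅ Z^10, C_1 ≅ Z^30, C_2 ≅ Z^20.

∂_1: C_1 → C_0 sends each edge [p,q] (with p < q) to q − p. For instance
  ∂[5,10] = [10] − [5].
The resulting 10×30 matrix has rank 9, and its Smith normal form has invariant factors (1,1,1,1,1,1,1,1,1).

The boundary map ∂_2: C_2 → C_1 acts by ∂[p,q,r] = [q,r] − [p,r] + [p,q]. For instance
  ∂[4,7,8] = [7,8] − [4,8] + [4,7],
  ∂[5,7,8] = [7,8] − [5,8] + [5,7].
The 30×20 boundary matrix has rank 20 and Smith normal form diag(1,1,1,1,1,1,1,1,1,1,1,1,1,1,1,1,1,1,1,2).

Now H_k = ker ∂_k / im ∂_{k+1}, so:

  H_0: rank C_0 − rank ∂_1 = 10 − 9 = 1, and the invariant factors of ∂_1 are all 1, so H_0 ≅ Z.
  H_1: rank ker ∂_1 − rank ∂_2 = (30 − 9) − 20 = 1, and ∂_2 has invariant factor 2 > 1, so H_1 ≅ Z ⊕ Z/2.
  H_2: rank ker ∂_2 − rank ∂_3 = (20 − 20) − 0 = 0, and there is no ∂_3, so H_2 ≅ 0.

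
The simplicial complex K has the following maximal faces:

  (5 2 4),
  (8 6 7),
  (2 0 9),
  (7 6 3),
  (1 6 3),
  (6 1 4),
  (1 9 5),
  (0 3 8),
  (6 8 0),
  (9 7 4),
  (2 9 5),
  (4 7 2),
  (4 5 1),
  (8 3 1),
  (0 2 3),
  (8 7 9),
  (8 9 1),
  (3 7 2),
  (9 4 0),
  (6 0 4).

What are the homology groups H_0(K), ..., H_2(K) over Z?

H_0 ≅ Z,  H_1 ≅ Z ⊕ Z/2,  H_2 = 0.

Order the vertices as 0 < 1 < 2 < 3 < 4 < 5 < 6 < 7 < 8 < 9. Listing each simplex with vertices in this order, K has dimension 2 with simplices:

  0-simplices (10): [0], [1], [2], [3], [4], [5], [6], [7], [8], [9]
  1-simplices (30): (30 of them)
  2-simplices (20): (20 of them)

so the chain groups are C_0 ≅ Z^10, C_1 ≅ Z^30, C_2 ≅ Z^20.

∂_1: C_1 → C_0 maps an edge to its endpoints' difference, ∂[p,q] = q − p. For instance
  ∂[1,3] = [3] − [1].
The resulting 10×30 matrix has rank 9, and its Smith normal form has invariant factors (1,1,1,1,1,1,1,1,1).

∂_2: C_2 → C_1 sends each 2-simplex [p,q,r] to [q,r] − [p,r] + [p,q]. For instance
  ∂[7,8,9] = [8,9] − [7,9] + [7,8],
  ∂[2,4,5] = [4,5] − [2,5] + [2,4].
This gives a 30×20 integer matrix of rank 20; reducing to Smith normal form yields diagonal entries (1,1,1,1,1,1,1,1,1,1,1,1,1,1,1,1,1,1,1,2).

From H_k ≅ ker(∂_k) / im(∂_{k+1}) we obtain:

  H_0: rank C_0 − rank ∂_1 = 10 − 9 = 1, and the invariant factors of ∂_1 are all 1, so H_0 ≅ Z.
  H_1: rank ker ∂_1 − rank ∂_2 = (30 − 9) − 20 = 1, and ∂_2 has invariant factor 2 > 1, so H_1 ≅ Z ⊕ Z/2.
  H_2: rank ker ∂_2 − rank ∂_3 = (20 − 20) − 0 = 0, and there is no ∂_3, so H_2 ≅ 0.

As a check, the Euler characteristic is 10 − 30 + 20 = 0, which agrees with 1 − 1 + 0 = 0.
(K is a triangulation of the Klein bottle.)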